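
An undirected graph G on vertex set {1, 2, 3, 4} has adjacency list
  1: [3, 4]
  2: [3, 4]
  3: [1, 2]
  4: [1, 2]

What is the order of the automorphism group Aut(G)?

8

G is 2-regular and bipartite on 2^2 = 4 vertices with girth 4; it is the hypercube graph Q_2. The symmetry group of the 2-cube is the hyperoctahedral group B_2 = Z_2 ≀ S_2, of order 2^2·2! = 8.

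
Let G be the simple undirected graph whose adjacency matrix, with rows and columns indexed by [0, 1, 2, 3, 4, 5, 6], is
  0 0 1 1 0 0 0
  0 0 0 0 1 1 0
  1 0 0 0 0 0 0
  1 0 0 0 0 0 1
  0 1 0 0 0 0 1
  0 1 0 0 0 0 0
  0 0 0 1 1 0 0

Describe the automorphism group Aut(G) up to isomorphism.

C_2

The degree sequence is [2, 2, 1, 2, 2, 1, 2]; the two degree-1 vertices 2 and 5 are the ends of a path, so G = P_7. A path has exactly one nontrivial symmetry — reversal — giving Aut(G) of order 2.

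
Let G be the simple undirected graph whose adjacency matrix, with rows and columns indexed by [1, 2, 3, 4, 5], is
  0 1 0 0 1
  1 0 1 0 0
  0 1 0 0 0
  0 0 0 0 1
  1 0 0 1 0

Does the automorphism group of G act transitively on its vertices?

Automorphisms preserve degree, but G has vertices of degree 1 and vertices of degree 2; no automorphism maps one to the other, so G is not vertex-transitive.

No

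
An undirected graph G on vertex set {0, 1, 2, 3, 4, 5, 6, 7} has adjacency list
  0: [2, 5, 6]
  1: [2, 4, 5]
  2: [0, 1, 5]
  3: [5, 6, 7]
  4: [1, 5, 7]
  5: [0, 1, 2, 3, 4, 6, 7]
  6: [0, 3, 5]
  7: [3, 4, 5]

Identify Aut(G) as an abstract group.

Vertex 5 is the unique vertex of degree 7; the remaining 7 vertices each have degree 3 and induce a cycle, so G is the wheel on 8 vertices with hub 5. With the hub fixed, the remaining symmetry is that of the rim cycle C_7, giving the dihedral group D_7.

the dihedral group of order 14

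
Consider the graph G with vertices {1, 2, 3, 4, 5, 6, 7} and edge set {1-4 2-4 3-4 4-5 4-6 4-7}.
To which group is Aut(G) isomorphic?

S_6

Vertex 4 has degree 6 and every other vertex has degree 1, so G is the star K_{1,6} with centre 4. Any automorphism fixes the centre and permutes the 6 leaves freely, so Aut(G) ≅ S_6 of order 6! = 720.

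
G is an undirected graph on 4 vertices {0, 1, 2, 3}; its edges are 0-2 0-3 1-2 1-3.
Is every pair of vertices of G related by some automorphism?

Yes

Every vertex has degree 2 and the graph is connected, so G is the 4-cycle C_4. The automorphisms of the 4-cycle are exactly the symmetries of a regular 4-gon: the dihedral group D_4, |D_4| = 8. This group acts transitively on the 4 vertices.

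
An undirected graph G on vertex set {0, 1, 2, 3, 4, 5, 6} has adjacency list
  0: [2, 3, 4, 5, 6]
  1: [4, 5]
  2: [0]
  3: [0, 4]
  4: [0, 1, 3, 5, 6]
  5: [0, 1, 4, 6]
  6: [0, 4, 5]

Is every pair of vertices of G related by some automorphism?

No

Vertex 2 is the only vertex of degree 1, so every automorphism fixes it; G is not vertex-transitive.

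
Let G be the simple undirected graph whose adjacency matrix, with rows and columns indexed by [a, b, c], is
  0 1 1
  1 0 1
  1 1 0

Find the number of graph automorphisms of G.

6

Every vertex has degree 2, so G is the complete graph K_3. Every bijection on the vertex set is an automorphism of K_3; hence Aut(K_3) ≅ S_3, order 6.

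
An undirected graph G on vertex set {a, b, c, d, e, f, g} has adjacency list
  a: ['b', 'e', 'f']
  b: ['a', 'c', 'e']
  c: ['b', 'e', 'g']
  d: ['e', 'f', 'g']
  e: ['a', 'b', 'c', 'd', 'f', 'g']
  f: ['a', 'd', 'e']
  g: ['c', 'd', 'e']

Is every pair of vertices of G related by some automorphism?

No

Vertex e is the only vertex of degree 6, so every automorphism fixes it; G is not vertex-transitive.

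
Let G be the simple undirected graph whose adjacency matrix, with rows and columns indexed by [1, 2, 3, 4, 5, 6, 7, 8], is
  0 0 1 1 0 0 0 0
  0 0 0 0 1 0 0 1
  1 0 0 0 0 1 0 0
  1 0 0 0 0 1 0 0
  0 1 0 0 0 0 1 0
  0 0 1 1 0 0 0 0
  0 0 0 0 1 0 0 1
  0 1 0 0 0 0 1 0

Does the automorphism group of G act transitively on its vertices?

G has two connected components, {1, 3, 4, 6} and {2, 5, 7, 8}; each is 2-regular, so G = C_4 ⊔ C_4. With two isomorphic components, Aut(G) = Aut(C_4) ≀ S_2 = (D_4 × D_4) ⋊ Z_2: permute each cycle by D_4, then optionally swap the two cycles. Order 2·(2·4)² = 128. This group acts transitively on the 8 vertices.

Yes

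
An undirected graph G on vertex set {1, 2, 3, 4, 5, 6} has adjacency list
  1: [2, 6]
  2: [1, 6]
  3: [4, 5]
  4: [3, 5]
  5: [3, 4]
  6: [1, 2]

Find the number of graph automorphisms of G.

G has two connected components, {1, 2, 6} and {3, 4, 5}; each is 2-regular, so G = C_3 ⊔ C_3. With two isomorphic components, Aut(G) = Aut(C_3) ≀ S_2 = (D_3 × D_3) ⋊ Z_2: permute each cycle by D_3, then optionally swap the two cycles. Order 2·(2·3)² = 72.

72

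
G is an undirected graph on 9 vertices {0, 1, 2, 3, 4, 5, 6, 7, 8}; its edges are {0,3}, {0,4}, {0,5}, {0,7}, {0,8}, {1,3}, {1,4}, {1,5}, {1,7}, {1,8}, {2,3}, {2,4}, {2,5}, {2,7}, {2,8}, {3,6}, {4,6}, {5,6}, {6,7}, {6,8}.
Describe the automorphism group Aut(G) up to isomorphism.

The vertices split by degree into {0, 1, 2, 6} (degree 5) and {3, 4, 5, 7, 8} (degree 4); every edge runs between the two parts, so G is the complete bipartite graph K_{4,5}. The parts have unequal sizes, so no automorphism swaps them; each part is permuted independently, giving S_4 × S_5 of order 4!·5! = 2880.

S_4 × S_5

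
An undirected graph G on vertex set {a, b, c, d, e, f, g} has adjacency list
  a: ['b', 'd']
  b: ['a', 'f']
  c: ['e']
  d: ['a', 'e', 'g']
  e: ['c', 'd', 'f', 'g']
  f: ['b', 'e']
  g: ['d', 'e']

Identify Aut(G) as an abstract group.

1

Degrees alone do not determine every vertex (e.g. a and b both have degree 2), but their neighbour-degree multisets differ: N(a) has degrees [2, 3] while N(b) has degrees [2, 2]. Repeating this refinement separates all vertices, so the only automorphism is the identity.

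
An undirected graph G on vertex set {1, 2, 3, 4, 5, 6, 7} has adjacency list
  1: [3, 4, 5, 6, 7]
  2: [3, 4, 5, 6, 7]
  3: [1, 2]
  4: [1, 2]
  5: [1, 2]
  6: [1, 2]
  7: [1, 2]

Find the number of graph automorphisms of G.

The vertices split by degree into {1, 2} (degree 5) and {3, 4, 5, 6, 7} (degree 2); every edge runs between the two parts, so G is the complete bipartite graph K_{2,5}. The parts have unequal sizes, so no automorphism swaps them; each part is permuted independently, giving S_2 × S_5 of order 2!·5! = 240.

240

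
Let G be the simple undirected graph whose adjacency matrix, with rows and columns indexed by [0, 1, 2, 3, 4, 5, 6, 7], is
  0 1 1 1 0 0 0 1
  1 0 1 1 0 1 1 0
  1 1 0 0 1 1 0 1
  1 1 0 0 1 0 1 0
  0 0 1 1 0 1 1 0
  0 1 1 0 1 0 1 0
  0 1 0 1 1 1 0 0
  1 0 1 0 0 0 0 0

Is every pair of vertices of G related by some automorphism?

Vertex 7 is the only vertex of degree 2, so every automorphism fixes it; G is not vertex-transitive.

No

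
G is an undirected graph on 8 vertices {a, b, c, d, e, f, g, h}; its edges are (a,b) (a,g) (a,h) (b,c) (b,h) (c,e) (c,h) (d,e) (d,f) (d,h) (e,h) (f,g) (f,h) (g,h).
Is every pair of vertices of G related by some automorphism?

No

Vertex h is the only vertex of degree 7, so every automorphism fixes it; G is not vertex-transitive.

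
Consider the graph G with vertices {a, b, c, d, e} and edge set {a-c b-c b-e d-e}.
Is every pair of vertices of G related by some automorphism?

No

Automorphisms preserve degree, but G has vertices of degree 1 and vertices of degree 2; no automorphism maps one to the other, so G is not vertex-transitive.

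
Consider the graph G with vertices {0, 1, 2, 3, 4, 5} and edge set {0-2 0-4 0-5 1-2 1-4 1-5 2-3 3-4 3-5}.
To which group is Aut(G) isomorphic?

S_3 ≀ Z_2

G is 3-regular and bipartite with parts {2, 4, 5} and {0, 1, 3} (each part is independent and every cross-pair is an edge), so G = K_{3,3}. Each part can be permuted independently (S_3 × S_3) and the two equal-size parts can also be swapped, giving (S_3 × S_3) ⋊ Z_2 of order 2·(3!)² = 72.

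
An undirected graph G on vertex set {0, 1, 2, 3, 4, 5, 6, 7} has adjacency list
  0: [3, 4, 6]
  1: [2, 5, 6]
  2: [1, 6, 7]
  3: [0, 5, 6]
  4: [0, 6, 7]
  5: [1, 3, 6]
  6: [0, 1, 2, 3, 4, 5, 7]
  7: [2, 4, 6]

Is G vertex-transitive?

No

Vertex 6 is the only vertex of degree 7, so every automorphism fixes it; G is not vertex-transitive.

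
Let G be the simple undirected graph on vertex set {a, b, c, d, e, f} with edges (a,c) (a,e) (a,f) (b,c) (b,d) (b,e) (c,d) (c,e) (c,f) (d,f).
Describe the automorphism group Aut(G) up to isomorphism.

the dihedral group of order 10

Vertex c is the unique vertex of degree 5; the remaining 5 vertices each have degree 3 and induce a cycle, so G is the wheel on 6 vertices with hub c. With the hub fixed, the remaining symmetry is that of the rim cycle C_5, giving the dihedral group D_5.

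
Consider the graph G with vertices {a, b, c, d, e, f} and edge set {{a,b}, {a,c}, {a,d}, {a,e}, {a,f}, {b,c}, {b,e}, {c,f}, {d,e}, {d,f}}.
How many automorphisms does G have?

Vertex a is the unique vertex of degree 5; the remaining 5 vertices each have degree 3 and induce a cycle, so G is the wheel on 6 vertices with hub a. Every automorphism fixes the hub and acts on the rim 5-cycle, so Aut(G) ≅ Aut(C_5) = D_5 of order 10.

10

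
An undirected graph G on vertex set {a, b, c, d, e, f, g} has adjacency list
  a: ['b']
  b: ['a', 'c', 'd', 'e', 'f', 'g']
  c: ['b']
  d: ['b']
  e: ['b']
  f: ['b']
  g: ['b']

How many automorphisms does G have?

720

Vertex b has degree 6 and every other vertex has degree 1, so G is the star K_{1,6} with centre b. Any automorphism fixes the centre and permutes the 6 leaves freely, so Aut(G) ≅ S_6 of order 6! = 720.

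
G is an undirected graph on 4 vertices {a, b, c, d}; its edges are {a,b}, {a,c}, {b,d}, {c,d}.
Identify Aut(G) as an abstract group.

Every vertex has degree 2 and the graph is connected, so G is the 4-cycle C_4. The automorphisms of the 4-cycle are exactly the symmetries of a regular 4-gon: the dihedral group D_4, |D_4| = 8.

D_4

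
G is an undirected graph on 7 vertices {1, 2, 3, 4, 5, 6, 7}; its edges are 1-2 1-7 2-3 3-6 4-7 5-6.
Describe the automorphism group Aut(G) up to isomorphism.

The degree sequence is [2, 2, 2, 1, 1, 2, 2]; the two degree-1 vertices 4 and 5 are the ends of a path, so G = P_7. A path has exactly one nontrivial symmetry — reversal — giving Aut(G) of order 2.

C_2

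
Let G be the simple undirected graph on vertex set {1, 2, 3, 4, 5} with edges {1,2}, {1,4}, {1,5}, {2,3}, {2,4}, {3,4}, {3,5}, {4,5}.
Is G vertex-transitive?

No

Vertex 4 is the only vertex of degree 4, so every automorphism fixes it; G is not vertex-transitive.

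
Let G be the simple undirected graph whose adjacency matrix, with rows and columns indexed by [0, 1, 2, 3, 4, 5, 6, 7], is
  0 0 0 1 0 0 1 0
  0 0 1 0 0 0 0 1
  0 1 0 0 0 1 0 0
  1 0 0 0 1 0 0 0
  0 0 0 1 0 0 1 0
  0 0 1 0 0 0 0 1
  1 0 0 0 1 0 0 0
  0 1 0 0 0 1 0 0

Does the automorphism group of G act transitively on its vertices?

G has two connected components, {1, 2, 5, 7} and {0, 3, 4, 6}; each is 2-regular, so G = C_4 ⊔ C_4. Aut of a disjoint union of two copies of C_4 is the wreath product D_4 ≀ Z_2, of order 2·8² = 128. Under this action every vertex can be carried to every other, so G is vertex-transitive.

Yes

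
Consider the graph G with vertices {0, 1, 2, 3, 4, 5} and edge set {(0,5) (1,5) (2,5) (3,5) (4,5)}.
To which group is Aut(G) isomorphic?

Vertex 5 has degree 5 and every other vertex has degree 1, so G is the star K_{1,5} with centre 5. Any automorphism fixes the centre and permutes the 5 leaves freely, so Aut(G) ≅ S_5 of order 5! = 120.

the symmetric group on 5 letters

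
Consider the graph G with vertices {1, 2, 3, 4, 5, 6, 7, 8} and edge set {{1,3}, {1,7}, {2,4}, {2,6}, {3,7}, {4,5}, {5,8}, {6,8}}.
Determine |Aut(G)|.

60

G has two connected components, {2, 4, 5, 6, 8} and {1, 3, 7}; each is 2-regular, so G = C_5 ⊔ C_3. The components are non-isomorphic (different sizes), so Aut(G) = Aut(C_5) × Aut(C_3) = D_5 × D_3 of order 10·6 = 60.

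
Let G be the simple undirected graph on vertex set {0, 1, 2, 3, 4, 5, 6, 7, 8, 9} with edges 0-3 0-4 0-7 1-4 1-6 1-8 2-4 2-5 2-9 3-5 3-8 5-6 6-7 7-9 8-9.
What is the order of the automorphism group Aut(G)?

120

G is 3-regular on 10 vertices with no triangles and no 4-cycles (girth 5): this is the Petersen graph. It is a classical fact that the Petersen graph has automorphism group S_5 (order 120), arising from its description as the Kneser graph K(5,2).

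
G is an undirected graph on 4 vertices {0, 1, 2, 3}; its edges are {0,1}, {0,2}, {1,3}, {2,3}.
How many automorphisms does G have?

G is 2-regular and bipartite on 2^2 = 4 vertices with girth 4; it is the hypercube graph Q_2. The symmetry group of the 2-cube is the hyperoctahedral group B_2 = Z_2 ≀ S_2, of order 2^2·2! = 8.

8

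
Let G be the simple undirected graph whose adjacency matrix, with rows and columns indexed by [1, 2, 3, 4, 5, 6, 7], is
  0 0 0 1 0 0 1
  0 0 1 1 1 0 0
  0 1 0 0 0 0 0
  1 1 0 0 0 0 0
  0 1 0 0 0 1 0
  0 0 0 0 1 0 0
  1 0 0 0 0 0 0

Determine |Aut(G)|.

1

The degree sequence is [2, 3, 1, 2, 2, 1, 1]. Checking the degree-preserving permutations of the vertex set shows that none except the identity preserves every edge, so Aut(G) is trivial.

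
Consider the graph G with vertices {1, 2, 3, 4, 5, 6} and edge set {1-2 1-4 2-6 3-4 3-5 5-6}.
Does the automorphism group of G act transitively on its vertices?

Yes

G is 2-regular and connected on 6 vertices, i.e. the cycle C_6. C_6 has 6 rotations and 6 reflections, so Aut(C_6) ≅ D_6 of order 12. This group acts transitively on the 6 vertices.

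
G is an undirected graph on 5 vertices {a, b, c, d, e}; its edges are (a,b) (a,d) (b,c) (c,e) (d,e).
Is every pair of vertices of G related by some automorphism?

Yes

G is 2-regular and connected on 5 vertices, i.e. the cycle C_5. The automorphisms of the 5-cycle are exactly the symmetries of a regular 5-gon: the dihedral group D_5, |D_5| = 10. This group acts transitively on the 5 vertices.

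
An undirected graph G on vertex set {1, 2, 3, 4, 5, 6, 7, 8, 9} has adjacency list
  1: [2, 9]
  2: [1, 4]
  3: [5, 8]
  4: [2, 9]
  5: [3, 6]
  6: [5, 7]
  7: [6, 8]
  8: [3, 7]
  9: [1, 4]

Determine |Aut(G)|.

G has two connected components, {3, 5, 6, 7, 8} and {1, 2, 4, 9}; each is 2-regular, so G = C_5 ⊔ C_4. No automorphism exchanges components of different sizes, hence Aut(G) is the direct product D_4 × D_5, order 80.

80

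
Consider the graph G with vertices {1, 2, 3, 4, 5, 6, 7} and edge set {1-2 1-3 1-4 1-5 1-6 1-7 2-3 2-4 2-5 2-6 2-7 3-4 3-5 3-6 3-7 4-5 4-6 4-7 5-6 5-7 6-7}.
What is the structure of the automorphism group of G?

the symmetric group on 7 letters

All 7 vertices are pairwise adjacent: G = K_7. Any permutation of the 7 vertices preserves K_7, so Aut(K_7) = S_7 of order 7! = 5040.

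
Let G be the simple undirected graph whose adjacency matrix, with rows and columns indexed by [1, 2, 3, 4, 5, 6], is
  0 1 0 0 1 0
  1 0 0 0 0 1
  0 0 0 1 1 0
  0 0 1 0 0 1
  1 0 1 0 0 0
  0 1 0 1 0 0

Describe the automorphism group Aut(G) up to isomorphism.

Every vertex has degree 2 and the graph is connected, so G is the 6-cycle C_6. The automorphisms of the 6-cycle are exactly the symmetries of a regular 6-gon: the dihedral group D_6, |D_6| = 12.

D_6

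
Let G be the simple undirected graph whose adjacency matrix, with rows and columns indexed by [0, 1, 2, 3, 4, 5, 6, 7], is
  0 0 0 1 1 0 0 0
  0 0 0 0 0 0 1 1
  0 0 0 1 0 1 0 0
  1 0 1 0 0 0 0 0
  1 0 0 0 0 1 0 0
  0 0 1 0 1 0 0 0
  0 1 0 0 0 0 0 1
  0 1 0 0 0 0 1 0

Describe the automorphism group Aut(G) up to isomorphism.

D_3 × D_5

G has two connected components, {0, 2, 3, 4, 5} and {1, 6, 7}; each is 2-regular, so G = C_5 ⊔ C_3. The components are non-isomorphic (different sizes), so Aut(G) = Aut(C_3) × Aut(C_5) = D_3 × D_5 of order 6·10 = 60.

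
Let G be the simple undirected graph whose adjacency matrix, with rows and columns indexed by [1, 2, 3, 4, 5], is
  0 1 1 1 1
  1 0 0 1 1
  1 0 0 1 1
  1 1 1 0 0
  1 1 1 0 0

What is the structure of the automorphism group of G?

D_4

Vertex 1 is the unique vertex of degree 4; the remaining 4 vertices each have degree 3 and induce a cycle, so G is the wheel on 5 vertices with hub 1. With the hub fixed, the remaining symmetry is that of the rim cycle C_4, giving the dihedral group D_4.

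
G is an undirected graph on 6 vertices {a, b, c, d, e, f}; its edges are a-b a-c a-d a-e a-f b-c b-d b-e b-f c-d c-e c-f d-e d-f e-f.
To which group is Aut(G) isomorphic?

S_6

Every vertex has degree 5, so G is the complete graph K_6. Every bijection on the vertex set is an automorphism of K_6; hence Aut(K_6) ≅ S_6, order 720.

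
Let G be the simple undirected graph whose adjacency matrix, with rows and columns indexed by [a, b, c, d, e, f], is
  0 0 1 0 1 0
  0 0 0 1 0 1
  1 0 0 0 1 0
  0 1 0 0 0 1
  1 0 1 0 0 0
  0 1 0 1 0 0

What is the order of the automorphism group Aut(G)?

72

G has two connected components, {b, d, f} and {a, c, e}; each is 2-regular, so G = C_3 ⊔ C_3. With two isomorphic components, Aut(G) = Aut(C_3) ≀ S_2 = (D_3 × D_3) ⋊ Z_2: permute each cycle by D_3, then optionally swap the two cycles. Order 2·(2·3)² = 72.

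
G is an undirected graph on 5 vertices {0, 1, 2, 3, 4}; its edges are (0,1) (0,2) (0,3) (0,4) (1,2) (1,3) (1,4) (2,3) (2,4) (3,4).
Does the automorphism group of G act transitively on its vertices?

Yes

Every vertex has degree 4, so G is the complete graph K_5. Any permutation of the 5 vertices preserves K_5, so Aut(K_5) = S_5 of order 5! = 120. Under this action every vertex can be carried to every other, so G is vertex-transitive.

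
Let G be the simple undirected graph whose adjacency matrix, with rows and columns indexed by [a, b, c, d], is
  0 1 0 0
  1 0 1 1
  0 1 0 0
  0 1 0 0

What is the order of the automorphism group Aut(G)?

6

Vertex b has degree 3 and every other vertex has degree 1, so G is the star K_{1,3} with centre b. The 3 leaves are pairwise interchangeable while the centre is fixed, giving Aut(G) = S_3.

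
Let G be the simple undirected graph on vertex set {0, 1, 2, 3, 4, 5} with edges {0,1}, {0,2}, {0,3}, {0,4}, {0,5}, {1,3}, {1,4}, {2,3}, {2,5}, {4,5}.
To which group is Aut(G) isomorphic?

Vertex 0 is the unique vertex of degree 5; the remaining 5 vertices each have degree 3 and induce a cycle, so G is the wheel on 6 vertices with hub 0. With the hub fixed, the remaining symmetry is that of the rim cycle C_5, giving the dihedral group D_5.

D_5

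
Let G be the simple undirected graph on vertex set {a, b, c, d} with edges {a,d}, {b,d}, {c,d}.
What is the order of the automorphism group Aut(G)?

Vertex d has degree 3 and every other vertex has degree 1, so G is the star K_{1,3} with centre d. Any automorphism fixes the centre and permutes the 3 leaves freely, so Aut(G) ≅ S_3 of order 3! = 6.

6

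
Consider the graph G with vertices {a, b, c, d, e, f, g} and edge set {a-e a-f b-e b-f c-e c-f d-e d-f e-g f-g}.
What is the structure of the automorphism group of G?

The vertices split by degree into {e, f} (degree 5) and {a, b, c, d, g} (degree 2); every edge runs between the two parts, so G is the complete bipartite graph K_{2,5}. The parts have unequal sizes, so no automorphism swaps them; each part is permuted independently, giving S_5 × S_2 of order 5!·2! = 240.

S_5 × S_2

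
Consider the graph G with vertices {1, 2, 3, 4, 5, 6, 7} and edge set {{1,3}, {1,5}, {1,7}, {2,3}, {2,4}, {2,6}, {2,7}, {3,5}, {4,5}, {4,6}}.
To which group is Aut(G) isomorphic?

the trivial group

The degree sequence is [3, 4, 3, 3, 3, 2, 2]. Checking the degree-preserving permutations of the vertex set shows that none except the identity preserves every edge, so Aut(G) is trivial.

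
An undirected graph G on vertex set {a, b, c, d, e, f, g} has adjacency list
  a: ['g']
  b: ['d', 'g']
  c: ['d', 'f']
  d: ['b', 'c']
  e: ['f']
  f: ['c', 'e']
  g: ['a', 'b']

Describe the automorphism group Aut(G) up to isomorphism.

The degree sequence is [1, 2, 2, 2, 1, 2, 2]; the two degree-1 vertices a and e are the ends of a path, so G = P_7. A path has exactly one nontrivial symmetry — reversal — giving Aut(G) of order 2.

C_2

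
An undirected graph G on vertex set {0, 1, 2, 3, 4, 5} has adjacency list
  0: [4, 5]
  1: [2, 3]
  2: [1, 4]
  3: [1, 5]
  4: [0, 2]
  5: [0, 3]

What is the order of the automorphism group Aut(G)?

G is 2-regular and connected on 6 vertices, i.e. the cycle C_6. The automorphisms of the 6-cycle are exactly the symmetries of a regular 6-gon: the dihedral group D_6, |D_6| = 12.

12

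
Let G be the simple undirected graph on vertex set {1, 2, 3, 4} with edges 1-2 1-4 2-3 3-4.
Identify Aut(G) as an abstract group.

the dihedral group of order 8

G is 2-regular and connected on 4 vertices, i.e. the cycle C_4. The automorphisms of the 4-cycle are exactly the symmetries of a regular 4-gon: the dihedral group D_4, |D_4| = 8.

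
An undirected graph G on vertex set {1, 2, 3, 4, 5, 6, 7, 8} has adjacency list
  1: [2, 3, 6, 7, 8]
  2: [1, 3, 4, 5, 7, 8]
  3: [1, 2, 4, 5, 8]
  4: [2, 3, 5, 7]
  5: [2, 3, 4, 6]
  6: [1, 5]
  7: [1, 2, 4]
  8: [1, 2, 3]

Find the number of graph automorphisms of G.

1

Degrees alone do not determine every vertex (e.g. 1 and 3 both have degree 5), but their neighbour-degree multisets differ: N(1) has degrees [2, 3, 3, 5, 6] while N(3) has degrees [3, 4, 4, 5, 6]. Repeating this refinement separates all vertices, so the only automorphism is the identity.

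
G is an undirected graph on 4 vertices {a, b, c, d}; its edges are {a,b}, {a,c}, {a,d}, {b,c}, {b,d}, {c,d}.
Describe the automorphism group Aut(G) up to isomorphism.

Every vertex has degree 3, so G is the complete graph K_4. Any permutation of the 4 vertices preserves K_4, so Aut(K_4) = S_4 of order 4! = 24.

the symmetric group on 4 letters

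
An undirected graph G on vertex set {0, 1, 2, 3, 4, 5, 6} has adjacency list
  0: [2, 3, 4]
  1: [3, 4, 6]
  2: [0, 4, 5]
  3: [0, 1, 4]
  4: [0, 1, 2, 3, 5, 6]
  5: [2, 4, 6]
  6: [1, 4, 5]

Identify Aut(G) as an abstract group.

the dihedral group of order 12

Vertex 4 is the unique vertex of degree 6; the remaining 6 vertices each have degree 3 and induce a cycle, so G is the wheel on 7 vertices with hub 4. With the hub fixed, the remaining symmetry is that of the rim cycle C_6, giving the dihedral group D_6.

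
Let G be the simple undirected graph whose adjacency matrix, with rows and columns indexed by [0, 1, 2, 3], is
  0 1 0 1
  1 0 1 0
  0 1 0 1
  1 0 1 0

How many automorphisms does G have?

G is 2-regular and bipartite on 2^2 = 4 vertices with girth 4; it is the hypercube graph Q_2. Aut(Q_2) consists of the signed permutations of the 2 coordinate axes: 2! permutations times 2^2 sign flips, so |Aut| = 2^2·2! = 8.

8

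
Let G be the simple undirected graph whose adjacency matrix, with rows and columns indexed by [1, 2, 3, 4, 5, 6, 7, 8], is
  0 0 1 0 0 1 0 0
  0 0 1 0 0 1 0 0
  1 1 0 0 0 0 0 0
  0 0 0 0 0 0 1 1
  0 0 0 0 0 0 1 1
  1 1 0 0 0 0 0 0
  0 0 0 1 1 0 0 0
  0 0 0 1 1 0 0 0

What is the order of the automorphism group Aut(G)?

128

G has two connected components, {4, 5, 7, 8} and {1, 2, 3, 6}; each is 2-regular, so G = C_4 ⊔ C_4. Aut of a disjoint union of two copies of C_4 is the wreath product D_4 ≀ Z_2, of order 2·8² = 128.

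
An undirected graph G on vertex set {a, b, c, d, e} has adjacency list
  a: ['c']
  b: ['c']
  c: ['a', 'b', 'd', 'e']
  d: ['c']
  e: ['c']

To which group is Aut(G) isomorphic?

S_4

Vertex c has degree 4 and every other vertex has degree 1, so G is the star K_{1,4} with centre c. Any automorphism fixes the centre and permutes the 4 leaves freely, so Aut(G) ≅ S_4 of order 4! = 24.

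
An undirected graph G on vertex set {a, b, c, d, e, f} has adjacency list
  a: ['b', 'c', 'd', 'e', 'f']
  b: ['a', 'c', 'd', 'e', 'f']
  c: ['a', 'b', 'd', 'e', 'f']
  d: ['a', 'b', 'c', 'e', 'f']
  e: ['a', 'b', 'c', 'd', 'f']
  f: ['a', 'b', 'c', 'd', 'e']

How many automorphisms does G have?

720

Every vertex has degree 5, so G is the complete graph K_6. Any permutation of the 6 vertices preserves K_6, so Aut(K_6) = S_6 of order 6! = 720.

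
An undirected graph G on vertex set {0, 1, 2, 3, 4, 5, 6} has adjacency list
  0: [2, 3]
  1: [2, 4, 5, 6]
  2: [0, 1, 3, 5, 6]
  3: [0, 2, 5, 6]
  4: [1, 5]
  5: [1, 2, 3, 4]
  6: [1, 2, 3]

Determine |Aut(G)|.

1

The degree sequence is [2, 4, 5, 4, 2, 4, 3]. Checking the degree-preserving permutations of the vertex set shows that none except the identity preserves every edge, so Aut(G) is trivial.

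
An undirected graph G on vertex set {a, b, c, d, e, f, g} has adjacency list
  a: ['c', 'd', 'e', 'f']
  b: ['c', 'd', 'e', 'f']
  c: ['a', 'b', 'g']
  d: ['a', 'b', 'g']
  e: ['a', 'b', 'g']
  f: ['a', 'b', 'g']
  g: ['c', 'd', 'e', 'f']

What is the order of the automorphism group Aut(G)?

The vertices split by degree into {a, b, g} (degree 4) and {c, d, e, f} (degree 3); every edge runs between the two parts, so G is the complete bipartite graph K_{3,4}. The parts have unequal sizes, so no automorphism swaps them; each part is permuted independently, giving S_4 × S_3 of order 4!·3! = 144.

144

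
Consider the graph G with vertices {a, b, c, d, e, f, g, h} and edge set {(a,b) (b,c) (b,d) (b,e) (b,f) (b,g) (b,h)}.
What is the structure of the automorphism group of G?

S_7

Vertex b has degree 7 and every other vertex has degree 1, so G is the star K_{1,7} with centre b. Any automorphism fixes the centre and permutes the 7 leaves freely, so Aut(G) ≅ S_7 of order 7! = 5040.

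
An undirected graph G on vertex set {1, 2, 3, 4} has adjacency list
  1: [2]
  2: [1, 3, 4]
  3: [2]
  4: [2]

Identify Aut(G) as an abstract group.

the symmetric group on 3 letters

Vertex 2 has degree 3 and every other vertex has degree 1, so G is the star K_{1,3} with centre 2. The 3 leaves are pairwise interchangeable while the centre is fixed, giving Aut(G) = S_3.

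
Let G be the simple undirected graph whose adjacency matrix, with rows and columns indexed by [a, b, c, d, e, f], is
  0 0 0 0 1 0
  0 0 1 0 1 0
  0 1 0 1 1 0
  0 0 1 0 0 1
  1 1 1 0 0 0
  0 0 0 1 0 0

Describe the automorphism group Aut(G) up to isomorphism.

{e}

Degrees alone do not determine every vertex (e.g. a and f both have degree 1), but their neighbour-degree multisets differ: N(a) has degrees [3] while N(f) has degrees [2]. Repeating this refinement separates all vertices, so the only automorphism is the identity.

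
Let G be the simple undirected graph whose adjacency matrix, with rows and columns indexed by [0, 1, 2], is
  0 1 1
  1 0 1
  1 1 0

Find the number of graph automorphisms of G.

Every vertex has degree 2, so G is the complete graph K_3. Any permutation of the 3 vertices preserves K_3, so Aut(K_3) = S_3 of order 3! = 6.

6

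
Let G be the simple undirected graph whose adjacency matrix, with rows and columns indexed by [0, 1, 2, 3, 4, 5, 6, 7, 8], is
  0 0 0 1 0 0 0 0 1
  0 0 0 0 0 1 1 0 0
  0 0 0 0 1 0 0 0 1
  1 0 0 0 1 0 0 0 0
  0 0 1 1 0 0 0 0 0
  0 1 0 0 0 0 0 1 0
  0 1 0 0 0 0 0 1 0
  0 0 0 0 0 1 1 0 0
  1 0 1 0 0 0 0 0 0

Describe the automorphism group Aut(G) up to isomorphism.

G has two connected components, {0, 2, 3, 4, 8} and {1, 5, 6, 7}; each is 2-regular, so G = C_5 ⊔ C_4. No automorphism exchanges components of different sizes, hence Aut(G) is the direct product D_5 × D_4, order 80.

D_5 × D_4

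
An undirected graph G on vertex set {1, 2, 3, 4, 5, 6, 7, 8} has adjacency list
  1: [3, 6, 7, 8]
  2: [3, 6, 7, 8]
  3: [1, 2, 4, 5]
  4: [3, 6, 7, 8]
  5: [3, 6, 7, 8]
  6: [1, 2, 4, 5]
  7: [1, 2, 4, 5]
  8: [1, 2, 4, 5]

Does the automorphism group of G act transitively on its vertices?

G is 4-regular and bipartite with parts {3, 6, 7, 8} and {1, 2, 4, 5} (each part is independent and every cross-pair is an edge), so G = K_{4,4}. Each part can be permuted independently (S_4 × S_4) and the two equal-size parts can also be swapped, giving (S_4 × S_4) ⋊ Z_2 of order 2·(4!)² = 1152. Under this action every vertex can be carried to every other, so G is vertex-transitive.

Yes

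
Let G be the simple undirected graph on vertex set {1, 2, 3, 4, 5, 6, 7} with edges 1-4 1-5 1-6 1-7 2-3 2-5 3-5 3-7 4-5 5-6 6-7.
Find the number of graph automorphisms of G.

1

Degrees alone do not determine every vertex (e.g. 2 and 4 both have degree 2), but their neighbour-degree multisets differ: N(2) has degrees [3, 5] while N(4) has degrees [4, 5]. Repeating this refinement separates all vertices, so the only automorphism is the identity.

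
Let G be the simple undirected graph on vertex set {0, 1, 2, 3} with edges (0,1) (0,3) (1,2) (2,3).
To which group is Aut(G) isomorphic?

G is 2-regular and connected on 4 vertices, i.e. the cycle C_4. The automorphisms of the 4-cycle are exactly the symmetries of a regular 4-gon: the dihedral group D_4, |D_4| = 8.

D_4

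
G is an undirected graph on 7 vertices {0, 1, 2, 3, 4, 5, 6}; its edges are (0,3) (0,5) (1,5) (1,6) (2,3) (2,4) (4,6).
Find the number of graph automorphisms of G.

14

G is 2-regular and connected on 7 vertices, i.e. the cycle C_7. C_7 has 7 rotations and 7 reflections, so Aut(C_7) ≅ D_7 of order 14.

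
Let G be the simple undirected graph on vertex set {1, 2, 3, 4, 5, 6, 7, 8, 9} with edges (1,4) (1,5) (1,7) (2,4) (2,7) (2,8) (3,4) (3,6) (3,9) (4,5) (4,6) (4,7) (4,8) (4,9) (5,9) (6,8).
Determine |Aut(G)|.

Vertex 4 is the unique vertex of degree 8; the remaining 8 vertices each have degree 3 and induce a cycle, so G is the wheel on 9 vertices with hub 4. With the hub fixed, the remaining symmetry is that of the rim cycle C_8, giving the dihedral group D_8.

16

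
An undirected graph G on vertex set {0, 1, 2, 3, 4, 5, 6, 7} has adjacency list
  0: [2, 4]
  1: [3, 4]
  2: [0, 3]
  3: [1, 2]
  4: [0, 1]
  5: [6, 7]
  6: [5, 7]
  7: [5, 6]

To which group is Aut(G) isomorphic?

G has two connected components, {0, 1, 2, 3, 4} and {5, 6, 7}; each is 2-regular, so G = C_5 ⊔ C_3. The components are non-isomorphic (different sizes), so Aut(G) = Aut(C_3) × Aut(C_5) = D_3 × D_5 of order 6·10 = 60.

D_3 × D_5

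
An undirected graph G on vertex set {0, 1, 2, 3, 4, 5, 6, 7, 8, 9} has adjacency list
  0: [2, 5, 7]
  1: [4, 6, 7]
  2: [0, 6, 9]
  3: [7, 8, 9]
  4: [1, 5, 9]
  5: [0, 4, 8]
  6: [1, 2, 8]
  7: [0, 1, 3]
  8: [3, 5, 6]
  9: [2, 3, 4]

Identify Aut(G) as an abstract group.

G is 3-regular on 10 vertices with no triangles and no 4-cycles (girth 5): this is the Petersen graph. Viewing the Petersen graph as the Kneser graph K(5,2) — vertices are 2-subsets of {1,…,5}, edges join disjoint pairs — its automorphisms are exactly the permutations of the 5-element set, so Aut ≅ S_5 of order 120.

the symmetric group S_5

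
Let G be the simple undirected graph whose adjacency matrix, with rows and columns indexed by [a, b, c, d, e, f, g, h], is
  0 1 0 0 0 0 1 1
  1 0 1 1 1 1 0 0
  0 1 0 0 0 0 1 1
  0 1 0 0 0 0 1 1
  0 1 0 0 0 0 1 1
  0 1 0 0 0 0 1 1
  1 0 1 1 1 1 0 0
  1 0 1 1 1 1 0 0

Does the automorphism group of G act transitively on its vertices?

Automorphisms preserve degree, but G has vertices of degree 3 and vertices of degree 5; no automorphism maps one to the other, so G is not vertex-transitive.

No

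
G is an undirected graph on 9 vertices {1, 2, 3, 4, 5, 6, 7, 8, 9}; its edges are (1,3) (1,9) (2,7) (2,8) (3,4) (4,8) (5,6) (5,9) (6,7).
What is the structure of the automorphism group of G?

Every vertex has degree 2 and the graph is connected, so G is the 9-cycle C_9. The automorphisms of the 9-cycle are exactly the symmetries of a regular 9-gon: the dihedral group D_9, |D_9| = 18.

D_9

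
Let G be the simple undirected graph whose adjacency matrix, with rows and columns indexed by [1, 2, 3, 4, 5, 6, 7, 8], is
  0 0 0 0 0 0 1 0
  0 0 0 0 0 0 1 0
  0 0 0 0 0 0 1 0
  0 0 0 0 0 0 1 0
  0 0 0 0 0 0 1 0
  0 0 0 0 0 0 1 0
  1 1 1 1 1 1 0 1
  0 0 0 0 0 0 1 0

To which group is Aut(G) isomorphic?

Vertex 7 has degree 7 and every other vertex has degree 1, so G is the star K_{1,7} with centre 7. Any automorphism fixes the centre and permutes the 7 leaves freely, so Aut(G) ≅ S_7 of order 7! = 5040.

S_7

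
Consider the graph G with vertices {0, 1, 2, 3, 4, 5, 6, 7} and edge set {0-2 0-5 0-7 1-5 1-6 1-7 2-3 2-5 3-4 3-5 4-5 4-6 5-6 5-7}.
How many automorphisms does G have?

14

Vertex 5 is the unique vertex of degree 7; the remaining 7 vertices each have degree 3 and induce a cycle, so G is the wheel on 8 vertices with hub 5. Every automorphism fixes the hub and acts on the rim 7-cycle, so Aut(G) ≅ Aut(C_7) = D_7 of order 14.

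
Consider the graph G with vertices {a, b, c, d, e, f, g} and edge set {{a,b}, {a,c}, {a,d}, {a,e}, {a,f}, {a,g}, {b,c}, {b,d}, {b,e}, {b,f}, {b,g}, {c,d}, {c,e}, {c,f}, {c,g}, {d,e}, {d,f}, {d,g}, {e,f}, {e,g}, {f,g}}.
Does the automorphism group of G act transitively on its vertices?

All 7 vertices are pairwise adjacent: G = K_7. Every bijection on the vertex set is an automorphism of K_7; hence Aut(K_7) ≅ S_7, order 5040. This group acts transitively on the 7 vertices.

Yes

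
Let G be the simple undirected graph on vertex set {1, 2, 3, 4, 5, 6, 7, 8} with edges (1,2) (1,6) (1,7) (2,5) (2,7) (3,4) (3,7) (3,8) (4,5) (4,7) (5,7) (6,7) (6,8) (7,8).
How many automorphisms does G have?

14

Vertex 7 is the unique vertex of degree 7; the remaining 7 vertices each have degree 3 and induce a cycle, so G is the wheel on 8 vertices with hub 7. Every automorphism fixes the hub and acts on the rim 7-cycle, so Aut(G) ≅ Aut(C_7) = D_7 of order 14.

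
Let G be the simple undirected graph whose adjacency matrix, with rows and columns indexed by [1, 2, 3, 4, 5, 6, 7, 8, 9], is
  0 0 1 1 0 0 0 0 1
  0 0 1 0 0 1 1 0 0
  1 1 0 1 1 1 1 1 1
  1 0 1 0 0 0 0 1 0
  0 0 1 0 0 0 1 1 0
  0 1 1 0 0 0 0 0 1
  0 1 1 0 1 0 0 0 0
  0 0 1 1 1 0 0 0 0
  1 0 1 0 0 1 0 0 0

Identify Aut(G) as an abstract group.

Vertex 3 is the unique vertex of degree 8; the remaining 8 vertices each have degree 3 and induce a cycle, so G is the wheel on 9 vertices with hub 3. Every automorphism fixes the hub and acts on the rim 8-cycle, so Aut(G) ≅ Aut(C_8) = D_8 of order 16.

the dihedral group of order 16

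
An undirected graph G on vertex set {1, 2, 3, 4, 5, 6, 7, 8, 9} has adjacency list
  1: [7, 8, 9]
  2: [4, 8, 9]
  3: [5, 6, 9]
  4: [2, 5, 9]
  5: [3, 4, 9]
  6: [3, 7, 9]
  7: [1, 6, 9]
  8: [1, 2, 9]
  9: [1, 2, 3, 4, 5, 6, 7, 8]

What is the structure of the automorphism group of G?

the dihedral group of order 16

Vertex 9 is the unique vertex of degree 8; the remaining 8 vertices each have degree 3 and induce a cycle, so G is the wheel on 9 vertices with hub 9. With the hub fixed, the remaining symmetry is that of the rim cycle C_8, giving the dihedral group D_8.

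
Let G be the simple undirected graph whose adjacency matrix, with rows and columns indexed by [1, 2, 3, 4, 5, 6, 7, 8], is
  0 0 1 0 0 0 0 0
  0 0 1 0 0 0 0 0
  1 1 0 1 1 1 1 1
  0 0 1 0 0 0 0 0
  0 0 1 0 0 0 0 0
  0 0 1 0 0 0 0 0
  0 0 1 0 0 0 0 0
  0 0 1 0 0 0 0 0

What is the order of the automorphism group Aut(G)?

5040

Vertex 3 has degree 7 and every other vertex has degree 1, so G is the star K_{1,7} with centre 3. The 7 leaves are pairwise interchangeable while the centre is fixed, giving Aut(G) = S_7.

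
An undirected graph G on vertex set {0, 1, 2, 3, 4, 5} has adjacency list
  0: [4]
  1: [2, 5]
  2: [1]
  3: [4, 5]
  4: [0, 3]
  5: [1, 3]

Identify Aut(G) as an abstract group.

C_2

The degree sequence is [1, 2, 1, 2, 2, 2]; the two degree-1 vertices 0 and 2 are the ends of a path, so G = P_6. The only nontrivial automorphism of a path is the end-to-end reflection, so Aut(G) ≅ Z_2.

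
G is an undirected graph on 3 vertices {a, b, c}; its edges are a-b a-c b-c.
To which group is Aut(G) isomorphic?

the symmetric group on 3 letters

All 3 vertices are pairwise adjacent: G = K_3. Every bijection on the vertex set is an automorphism of K_3; hence Aut(K_3) ≅ S_3, order 6.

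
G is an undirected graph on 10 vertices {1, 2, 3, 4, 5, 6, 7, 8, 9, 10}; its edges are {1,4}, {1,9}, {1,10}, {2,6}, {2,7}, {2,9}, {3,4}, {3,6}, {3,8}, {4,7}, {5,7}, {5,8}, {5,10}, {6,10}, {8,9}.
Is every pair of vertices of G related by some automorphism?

G is 3-regular on 10 vertices with no triangles and no 4-cycles (girth 5): this is the Petersen graph. Viewing the Petersen graph as the Kneser graph K(5,2) — vertices are 2-subsets of {1,…,5}, edges join disjoint pairs — its automorphisms are exactly the permutations of the 5-element set, so Aut ≅ S_5 of order 120. This group acts transitively on the 10 vertices.

Yes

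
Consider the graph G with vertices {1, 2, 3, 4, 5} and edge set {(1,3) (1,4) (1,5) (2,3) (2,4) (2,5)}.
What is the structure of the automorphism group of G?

S_3 × S_2

The vertices split by degree into {1, 2} (degree 3) and {3, 4, 5} (degree 2); every edge runs between the two parts, so G is the complete bipartite graph K_{2,3}. Automorphisms preserve the bipartition setwise (since the parts differ in size) and act as S_3 × S_2 within it; |Aut| = 12.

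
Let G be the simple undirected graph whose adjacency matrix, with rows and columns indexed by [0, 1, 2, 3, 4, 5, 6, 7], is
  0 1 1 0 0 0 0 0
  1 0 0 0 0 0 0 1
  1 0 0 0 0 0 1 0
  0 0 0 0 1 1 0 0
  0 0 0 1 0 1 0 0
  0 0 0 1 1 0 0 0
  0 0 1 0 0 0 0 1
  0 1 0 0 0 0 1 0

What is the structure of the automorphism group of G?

G has two connected components, {0, 1, 2, 6, 7} and {3, 4, 5}; each is 2-regular, so G = C_5 ⊔ C_3. The components are non-isomorphic (different sizes), so Aut(G) = Aut(C_5) × Aut(C_3) = D_5 × D_3 of order 10·6 = 60.

D_5 × D_3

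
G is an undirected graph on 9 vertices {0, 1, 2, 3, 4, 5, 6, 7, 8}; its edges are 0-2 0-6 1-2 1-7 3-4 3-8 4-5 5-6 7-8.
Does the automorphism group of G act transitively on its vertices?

Every vertex has degree 2 and the graph is connected, so G is the 9-cycle C_9. C_9 has 9 rotations and 9 reflections, so Aut(C_9) ≅ D_9 of order 18. Under this action every vertex can be carried to every other, so G is vertex-transitive.

Yes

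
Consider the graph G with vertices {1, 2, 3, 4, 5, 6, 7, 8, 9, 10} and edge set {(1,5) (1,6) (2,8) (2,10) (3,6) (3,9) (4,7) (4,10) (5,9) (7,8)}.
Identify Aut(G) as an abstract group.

D_5 ≀ Z_2

G has two connected components, {1, 3, 5, 6, 9} and {2, 4, 7, 8, 10}; each is 2-regular, so G = C_5 ⊔ C_5. With two isomorphic components, Aut(G) = Aut(C_5) ≀ S_2 = (D_5 × D_5) ⋊ Z_2: permute each cycle by D_5, then optionally swap the two cycles. Order 2·(2·5)² = 200.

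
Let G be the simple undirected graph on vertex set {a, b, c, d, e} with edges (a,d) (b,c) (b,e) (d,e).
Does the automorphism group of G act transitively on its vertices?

No

Automorphisms preserve degree, but G has vertices of degree 1 and vertices of degree 2; no automorphism maps one to the other, so G is not vertex-transitive.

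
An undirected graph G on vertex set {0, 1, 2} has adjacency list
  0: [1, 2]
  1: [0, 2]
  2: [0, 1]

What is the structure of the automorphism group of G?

S_3

All 3 vertices are pairwise adjacent: G = K_3. Any permutation of the 3 vertices preserves K_3, so Aut(K_3) = S_3 of order 3! = 6.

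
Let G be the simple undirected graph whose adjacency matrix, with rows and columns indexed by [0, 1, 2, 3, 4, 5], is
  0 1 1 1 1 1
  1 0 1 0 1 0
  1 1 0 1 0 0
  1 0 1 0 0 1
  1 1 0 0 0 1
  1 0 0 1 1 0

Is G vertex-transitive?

Vertex 0 is the only vertex of degree 5, so every automorphism fixes it; G is not vertex-transitive.

No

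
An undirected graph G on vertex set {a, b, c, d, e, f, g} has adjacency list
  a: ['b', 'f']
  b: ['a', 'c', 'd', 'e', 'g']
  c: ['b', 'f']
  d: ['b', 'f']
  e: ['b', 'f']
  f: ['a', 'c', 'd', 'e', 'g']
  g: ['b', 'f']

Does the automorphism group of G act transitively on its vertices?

No

Automorphisms preserve degree, but G has vertices of degree 2 and vertices of degree 5; no automorphism maps one to the other, so G is not vertex-transitive.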